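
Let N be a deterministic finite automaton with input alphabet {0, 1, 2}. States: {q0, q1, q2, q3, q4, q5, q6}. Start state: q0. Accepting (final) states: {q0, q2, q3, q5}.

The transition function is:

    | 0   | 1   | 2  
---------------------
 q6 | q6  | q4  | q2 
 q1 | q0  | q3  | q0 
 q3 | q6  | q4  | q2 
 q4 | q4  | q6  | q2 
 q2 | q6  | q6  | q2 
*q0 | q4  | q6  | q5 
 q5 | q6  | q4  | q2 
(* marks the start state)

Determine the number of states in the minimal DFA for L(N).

First remove the unreachable states {q1,q3}; 5 states remain.
P0 = {q0,q2,q5} | {q4,q6}.
The partition is now stable with 2 blocks: {q0,q2,q5} | {q4,q6}.

2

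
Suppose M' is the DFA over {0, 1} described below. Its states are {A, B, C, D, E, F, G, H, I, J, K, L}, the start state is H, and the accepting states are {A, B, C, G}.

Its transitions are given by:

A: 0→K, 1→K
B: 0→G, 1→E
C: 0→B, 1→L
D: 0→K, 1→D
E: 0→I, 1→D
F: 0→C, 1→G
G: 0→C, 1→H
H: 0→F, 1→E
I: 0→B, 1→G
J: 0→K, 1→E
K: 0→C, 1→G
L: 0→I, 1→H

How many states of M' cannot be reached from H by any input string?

2

Starting at H and following transitions, the reachable set is {B, C, D, E, F, G, H, I, K, L}. That leaves A, J unreachable — 2 in total.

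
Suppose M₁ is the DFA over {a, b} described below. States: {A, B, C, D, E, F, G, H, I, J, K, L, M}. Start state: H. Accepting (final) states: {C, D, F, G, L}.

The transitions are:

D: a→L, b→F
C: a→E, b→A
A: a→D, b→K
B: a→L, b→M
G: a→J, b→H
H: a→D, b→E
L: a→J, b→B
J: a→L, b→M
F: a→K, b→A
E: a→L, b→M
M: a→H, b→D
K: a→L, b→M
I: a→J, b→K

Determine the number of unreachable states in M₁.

3

No path from H leads to C, G, I; the other 10 states are all reachable.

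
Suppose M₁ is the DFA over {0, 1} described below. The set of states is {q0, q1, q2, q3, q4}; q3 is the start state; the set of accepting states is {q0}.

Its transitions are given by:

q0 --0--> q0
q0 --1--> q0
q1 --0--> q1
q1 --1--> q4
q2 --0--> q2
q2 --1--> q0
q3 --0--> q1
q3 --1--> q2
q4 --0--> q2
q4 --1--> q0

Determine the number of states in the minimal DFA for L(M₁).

Every state is reachable, so we keep all 5.
P0 = {q0} | {q1,q2,q3,q4}.
Refine {q1,q2,q3,q4} on symbol 1: members go to different blocks, giving {q1,q3} and {q2,q4}.
Stable partition: {q0} | {q1,q3} | {q2,q4} — 3 equivalence classes.

3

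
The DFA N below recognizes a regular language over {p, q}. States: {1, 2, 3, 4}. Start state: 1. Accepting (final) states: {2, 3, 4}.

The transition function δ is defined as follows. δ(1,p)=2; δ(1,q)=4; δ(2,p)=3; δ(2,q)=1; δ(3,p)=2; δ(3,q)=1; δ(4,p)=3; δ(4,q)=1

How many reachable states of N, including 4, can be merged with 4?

3

All states are reachable from the start state.
Initial partition by acceptance: {2,3,4} | {1}.
The partition is now stable with 2 blocks: {2,3,4} | {1}.
State 4 belongs to the block {2,3,4}, which has 3 states.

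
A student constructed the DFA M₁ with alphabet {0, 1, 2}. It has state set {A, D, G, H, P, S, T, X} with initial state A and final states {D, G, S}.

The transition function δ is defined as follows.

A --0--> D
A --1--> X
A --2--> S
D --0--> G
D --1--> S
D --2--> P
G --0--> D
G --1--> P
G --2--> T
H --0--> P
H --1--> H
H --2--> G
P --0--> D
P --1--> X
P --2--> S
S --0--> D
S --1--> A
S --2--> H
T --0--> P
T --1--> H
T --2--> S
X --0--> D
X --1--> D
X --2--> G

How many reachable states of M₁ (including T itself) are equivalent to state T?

All states are reachable from the start state.
Start with accepting vs non-accepting: {D,G,S} | {A,H,P,T,X}.
Refine {D,G,S} on symbol 1: members go to different blocks, giving {G,S} and {D}.
Split {A,H,P,T,X} by δ(·,0) → {A,P,X} and {H,T}.
Refine {A,P,X} on symbol 1: members go to different blocks, giving {A,P} and {X}.
Stable partition: {G,S} | {A,P} | {D} | {H,T} | {X} — 5 equivalence classes.
The equivalence class containing T is {H,T}, of size 2.

2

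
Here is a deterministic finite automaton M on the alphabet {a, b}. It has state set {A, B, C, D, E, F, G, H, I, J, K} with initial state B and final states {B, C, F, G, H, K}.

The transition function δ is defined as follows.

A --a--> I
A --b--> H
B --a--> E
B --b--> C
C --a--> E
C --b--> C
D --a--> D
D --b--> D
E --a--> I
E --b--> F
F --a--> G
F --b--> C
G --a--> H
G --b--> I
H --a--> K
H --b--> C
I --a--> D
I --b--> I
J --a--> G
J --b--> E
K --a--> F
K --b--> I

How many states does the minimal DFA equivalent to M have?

5

Reachable states from the start: {B,C,D,E,F,G,H,I,K}. Unreachable: {A,J} — drop them.
P0 = {B,C,F,G,H,K} | {D,E,I}.
Split {B,C,F,G,H,K} by δ(·,a) → {F,G,H,K} and {B,C}.
Refine {F,G,H,K} on symbol b: members go to different blocks, giving {F,H} and {G,K}.
On input b, block {D,E,I} splits into {D,I} and {E}.
The partition is now stable with 5 blocks: {F,H} | {D,I} | {B,C} | {G,K} | {E}.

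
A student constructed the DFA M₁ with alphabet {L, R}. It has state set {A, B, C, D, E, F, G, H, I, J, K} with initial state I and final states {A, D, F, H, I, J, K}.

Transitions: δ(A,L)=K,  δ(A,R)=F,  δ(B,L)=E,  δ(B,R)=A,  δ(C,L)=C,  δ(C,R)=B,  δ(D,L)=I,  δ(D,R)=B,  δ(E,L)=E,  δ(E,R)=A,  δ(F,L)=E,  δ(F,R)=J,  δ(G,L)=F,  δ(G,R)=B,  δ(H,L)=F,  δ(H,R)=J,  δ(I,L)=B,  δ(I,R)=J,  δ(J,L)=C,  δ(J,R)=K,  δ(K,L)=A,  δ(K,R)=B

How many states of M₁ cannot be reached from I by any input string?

3

No path from I leads to D, G, H; the other 8 states are all reachable.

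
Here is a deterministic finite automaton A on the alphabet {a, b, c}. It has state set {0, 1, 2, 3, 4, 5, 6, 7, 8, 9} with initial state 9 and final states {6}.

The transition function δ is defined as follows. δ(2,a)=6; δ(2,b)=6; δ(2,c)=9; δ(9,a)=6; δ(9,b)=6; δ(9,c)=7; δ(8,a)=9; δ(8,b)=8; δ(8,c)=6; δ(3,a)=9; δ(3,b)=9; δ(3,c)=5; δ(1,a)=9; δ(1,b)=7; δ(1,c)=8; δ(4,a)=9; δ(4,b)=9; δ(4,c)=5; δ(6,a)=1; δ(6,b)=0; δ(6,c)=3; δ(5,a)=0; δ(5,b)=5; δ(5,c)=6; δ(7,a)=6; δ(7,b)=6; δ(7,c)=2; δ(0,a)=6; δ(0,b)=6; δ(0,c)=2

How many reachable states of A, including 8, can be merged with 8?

States {4} cannot be reached from the start state, so discard them.
Start with accepting vs non-accepting: {6} | {0,1,2,3,5,7,8,9}.
Refine {0,1,2,3,5,7,8,9} on symbol a: members go to different blocks, giving {0,2,7,9} and {1,3,5,8}.
On input b, block {1,3,5,8} splits into {1,3} and {5,8}.
The partition is now stable with 4 blocks: {6} | {0,2,7,9} | {1,3} | {5,8}.
The equivalence class containing 8 is {5,8}, of size 2.

2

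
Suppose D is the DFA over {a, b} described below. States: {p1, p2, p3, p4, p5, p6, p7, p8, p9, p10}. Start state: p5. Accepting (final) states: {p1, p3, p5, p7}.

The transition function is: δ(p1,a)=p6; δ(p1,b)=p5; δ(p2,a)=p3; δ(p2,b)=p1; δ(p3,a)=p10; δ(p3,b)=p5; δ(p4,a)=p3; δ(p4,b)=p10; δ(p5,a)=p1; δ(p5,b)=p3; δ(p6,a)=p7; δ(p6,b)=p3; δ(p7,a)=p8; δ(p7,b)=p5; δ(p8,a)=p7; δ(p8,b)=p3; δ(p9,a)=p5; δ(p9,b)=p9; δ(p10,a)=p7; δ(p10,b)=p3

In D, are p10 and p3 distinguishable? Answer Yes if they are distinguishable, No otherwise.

States {p2,p4,p9} cannot be reached from the start state, so discard them.
Initial partition by acceptance: {p1,p3,p5,p7} | {p6,p8,p10}.
Split {p1,p3,p5,p7} by δ(·,a) → {p1,p3,p7} and {p5}.
No further refinement is possible. Final partition (3 blocks): {p1,p3,p7} | {p6,p8,p10} | {p5}.
p10 and p3 end up in different blocks, so they are distinguishable. For instance, the string 'ε' is accepted from only p3.

Yes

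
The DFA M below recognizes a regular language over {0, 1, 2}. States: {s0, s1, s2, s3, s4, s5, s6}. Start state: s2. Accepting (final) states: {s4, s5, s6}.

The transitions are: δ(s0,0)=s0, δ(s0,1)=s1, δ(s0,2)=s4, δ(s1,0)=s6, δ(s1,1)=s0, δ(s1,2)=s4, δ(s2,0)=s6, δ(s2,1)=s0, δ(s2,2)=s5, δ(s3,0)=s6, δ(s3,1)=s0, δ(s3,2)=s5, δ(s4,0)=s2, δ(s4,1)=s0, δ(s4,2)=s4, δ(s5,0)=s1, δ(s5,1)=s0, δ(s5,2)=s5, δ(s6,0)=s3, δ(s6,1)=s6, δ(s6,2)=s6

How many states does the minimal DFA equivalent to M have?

Initial partition by acceptance: {s4,s5,s6} | {s0,s1,s2,s3}.
Refine {s4,s5,s6} on symbol 1: members go to different blocks, giving {s4,s5} and {s6}.
Refine {s0,s1,s2,s3} on symbol 0: members go to different blocks, giving {s1,s2,s3} and {s0}.
Stable partition: {s4,s5} | {s1,s2,s3} | {s6} | {s0} — 4 equivalence classes.

4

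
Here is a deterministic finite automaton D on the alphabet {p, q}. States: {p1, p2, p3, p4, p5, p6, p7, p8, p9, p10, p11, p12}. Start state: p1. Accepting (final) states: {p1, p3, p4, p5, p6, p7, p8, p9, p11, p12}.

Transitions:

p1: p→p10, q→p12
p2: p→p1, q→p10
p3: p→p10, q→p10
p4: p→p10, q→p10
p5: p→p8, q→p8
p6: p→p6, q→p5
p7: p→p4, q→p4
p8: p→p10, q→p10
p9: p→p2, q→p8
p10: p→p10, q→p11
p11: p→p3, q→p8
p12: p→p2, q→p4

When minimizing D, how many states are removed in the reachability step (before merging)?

Starting at p1 and following transitions, the reachable set is {p1, p2, p3, p4, p8, p10, p11, p12}. That leaves p5, p6, p7, p9 unreachable — 4 in total.

4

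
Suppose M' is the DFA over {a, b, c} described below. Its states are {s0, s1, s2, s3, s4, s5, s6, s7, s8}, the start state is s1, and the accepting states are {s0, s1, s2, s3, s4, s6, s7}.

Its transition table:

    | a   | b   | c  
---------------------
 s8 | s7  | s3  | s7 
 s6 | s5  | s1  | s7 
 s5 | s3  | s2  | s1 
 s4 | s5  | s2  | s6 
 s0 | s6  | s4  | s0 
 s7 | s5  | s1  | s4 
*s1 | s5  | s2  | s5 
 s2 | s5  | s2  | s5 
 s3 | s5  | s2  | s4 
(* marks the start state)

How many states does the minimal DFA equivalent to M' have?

3

States {s0,s8} cannot be reached from the start state, so discard them.
Start with accepting vs non-accepting: {s1,s2,s3,s4,s6,s7} | {s5}.
Split {s1,s2,s3,s4,s6,s7} by δ(·,c) → {s3,s4,s6,s7} and {s1,s2}.
The partition is now stable with 3 blocks: {s3,s4,s6,s7} | {s5} | {s1,s2}.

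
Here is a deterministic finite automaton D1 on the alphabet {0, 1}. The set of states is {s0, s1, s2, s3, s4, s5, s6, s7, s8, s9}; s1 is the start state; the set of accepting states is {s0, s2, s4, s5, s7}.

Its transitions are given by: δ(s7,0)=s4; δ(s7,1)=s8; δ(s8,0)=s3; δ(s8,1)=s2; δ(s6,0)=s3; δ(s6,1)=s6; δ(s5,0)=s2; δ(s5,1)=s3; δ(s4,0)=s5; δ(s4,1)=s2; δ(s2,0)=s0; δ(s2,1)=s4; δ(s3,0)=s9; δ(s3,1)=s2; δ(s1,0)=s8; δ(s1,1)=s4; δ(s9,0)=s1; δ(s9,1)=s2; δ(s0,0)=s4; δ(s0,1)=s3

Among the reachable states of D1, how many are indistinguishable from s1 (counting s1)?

4

States {s6,s7} cannot be reached from the start state, so discard them.
Initial partition by acceptance: {s0,s2,s4,s5} | {s1,s3,s8,s9}.
Split {s0,s2,s4,s5} by δ(·,1) → {s0,s5} and {s2,s4}.
No further refinement is possible. Final partition (3 blocks): {s0,s5} | {s1,s3,s8,s9} | {s2,s4}.
State s1 belongs to the block {s1,s3,s8,s9}, which has 4 states.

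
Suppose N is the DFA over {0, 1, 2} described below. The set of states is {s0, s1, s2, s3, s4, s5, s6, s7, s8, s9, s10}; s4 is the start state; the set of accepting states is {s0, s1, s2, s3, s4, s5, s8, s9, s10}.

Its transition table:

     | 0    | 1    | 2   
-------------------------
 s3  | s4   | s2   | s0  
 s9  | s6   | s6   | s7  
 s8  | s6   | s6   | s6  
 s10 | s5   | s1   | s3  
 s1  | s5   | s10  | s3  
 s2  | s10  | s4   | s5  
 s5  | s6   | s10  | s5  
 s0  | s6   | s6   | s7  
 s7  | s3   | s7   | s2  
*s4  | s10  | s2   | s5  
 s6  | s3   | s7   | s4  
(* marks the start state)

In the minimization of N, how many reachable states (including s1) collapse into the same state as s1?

First remove the unreachable states {s8,s9}; 9 states remain.
P0 = {s0,s1,s2,s3,s4,s5,s10} | {s6,s7}.
Refine {s0,s1,s2,s3,s4,s5,s10} on symbol 0: members go to different blocks, giving {s1,s2,s3,s4,s10} and {s0,s5}.
Refine {s1,s2,s3,s4,s10} on symbol 0: members go to different blocks, giving {s2,s3,s4} and {s1,s10}.
Refine {s2,s3,s4} on symbol 0: members go to different blocks, giving {s2,s4} and {s3}.
On input 1, block {s0,s5} splits into {s0} and {s5}.
Stable partition: {s2,s4} | {s6,s7} | {s0} | {s1,s10} | {s3} | {s5} — 6 equivalence classes.
The equivalence class containing s1 is {s1,s10}, of size 2.

2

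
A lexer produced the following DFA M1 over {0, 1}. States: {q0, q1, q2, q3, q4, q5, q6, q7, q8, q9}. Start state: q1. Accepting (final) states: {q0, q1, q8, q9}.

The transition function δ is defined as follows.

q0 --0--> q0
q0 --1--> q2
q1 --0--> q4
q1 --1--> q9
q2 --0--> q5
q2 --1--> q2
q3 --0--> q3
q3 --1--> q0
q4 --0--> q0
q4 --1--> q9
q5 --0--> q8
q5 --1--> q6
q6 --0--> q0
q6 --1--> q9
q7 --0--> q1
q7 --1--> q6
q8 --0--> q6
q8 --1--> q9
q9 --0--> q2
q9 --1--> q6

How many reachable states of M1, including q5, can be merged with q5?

First remove the unreachable states {q3,q7}; 8 states remain.
P0 = {q0,q1,q8,q9} | {q2,q4,q5,q6}.
Split {q0,q1,q8,q9} by δ(·,0) → {q1,q8,q9} and {q0}.
On input 1, block {q1,q8,q9} splits into {q1,q8} and {q9}.
On input 0, block {q2,q4,q5,q6} splits into {q4,q6} and {q2} and {q5}.
No further refinement is possible. Final partition (6 blocks): {q1,q8} | {q4,q6} | {q0} | {q9} | {q2} | {q5}.
State q5 belongs to the block {q5}, which has 1 states.

1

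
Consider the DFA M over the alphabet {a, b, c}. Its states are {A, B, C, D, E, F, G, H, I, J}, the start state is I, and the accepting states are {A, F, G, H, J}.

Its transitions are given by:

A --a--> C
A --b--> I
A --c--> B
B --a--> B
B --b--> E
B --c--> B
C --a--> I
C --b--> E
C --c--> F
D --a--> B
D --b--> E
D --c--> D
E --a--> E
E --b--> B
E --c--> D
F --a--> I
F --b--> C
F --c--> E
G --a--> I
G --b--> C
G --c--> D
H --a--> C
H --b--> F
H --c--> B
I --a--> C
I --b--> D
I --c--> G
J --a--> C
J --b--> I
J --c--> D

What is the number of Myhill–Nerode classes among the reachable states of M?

3

First remove the unreachable states {A,H,J}; 7 states remain.
Start with accepting vs non-accepting: {F,G} | {B,C,D,E,I}.
Split {B,C,D,E,I} by δ(·,c) → {B,D,E} and {C,I}.
No further refinement is possible. Final partition (3 blocks): {F,G} | {B,D,E} | {C,I}.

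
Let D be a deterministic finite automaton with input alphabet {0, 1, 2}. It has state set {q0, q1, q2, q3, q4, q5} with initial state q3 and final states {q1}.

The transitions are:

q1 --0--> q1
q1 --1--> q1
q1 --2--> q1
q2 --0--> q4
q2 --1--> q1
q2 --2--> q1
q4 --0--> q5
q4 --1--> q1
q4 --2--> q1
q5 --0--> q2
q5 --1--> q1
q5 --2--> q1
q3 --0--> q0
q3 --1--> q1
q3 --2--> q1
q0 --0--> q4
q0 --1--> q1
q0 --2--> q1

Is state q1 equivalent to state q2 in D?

No

Initial partition by acceptance: {q1} | {q0,q2,q3,q4,q5}.
The partition is now stable with 2 blocks: {q1} | {q0,q2,q3,q4,q5}.
q1 and q2 end up in different blocks, so they are distinguishable. For instance, the string 'ε' is accepted from only q1.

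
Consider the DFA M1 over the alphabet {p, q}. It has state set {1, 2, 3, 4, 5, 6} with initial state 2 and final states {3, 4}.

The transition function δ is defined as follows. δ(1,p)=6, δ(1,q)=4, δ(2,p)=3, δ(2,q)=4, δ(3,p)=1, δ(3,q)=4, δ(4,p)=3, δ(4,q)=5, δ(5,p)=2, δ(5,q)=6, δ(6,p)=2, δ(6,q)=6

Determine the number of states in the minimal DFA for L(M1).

All states are reachable from the start state.
Initial partition by acceptance: {3,4} | {1,2,5,6}.
On input p, block {3,4} splits into {3} and {4}.
Split {1,2,5,6} by δ(·,p) → {1,5,6} and {2}.
On input p, block {1,5,6} splits into {5,6} and {1}.
No further refinement is possible. Final partition (5 blocks): {3} | {5,6} | {4} | {2} | {1}.

5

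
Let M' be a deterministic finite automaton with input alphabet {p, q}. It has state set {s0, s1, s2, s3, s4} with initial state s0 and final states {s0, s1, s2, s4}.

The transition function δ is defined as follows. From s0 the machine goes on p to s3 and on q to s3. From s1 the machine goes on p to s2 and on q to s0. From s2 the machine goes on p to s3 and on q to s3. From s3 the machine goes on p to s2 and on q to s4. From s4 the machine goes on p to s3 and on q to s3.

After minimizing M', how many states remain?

2

Reachable states from the start: {s0,s2,s3,s4}. Unreachable: {s1} — drop them.
P0 = {s0,s2,s4} | {s3}.
The partition is now stable with 2 blocks: {s0,s2,s4} | {s3}.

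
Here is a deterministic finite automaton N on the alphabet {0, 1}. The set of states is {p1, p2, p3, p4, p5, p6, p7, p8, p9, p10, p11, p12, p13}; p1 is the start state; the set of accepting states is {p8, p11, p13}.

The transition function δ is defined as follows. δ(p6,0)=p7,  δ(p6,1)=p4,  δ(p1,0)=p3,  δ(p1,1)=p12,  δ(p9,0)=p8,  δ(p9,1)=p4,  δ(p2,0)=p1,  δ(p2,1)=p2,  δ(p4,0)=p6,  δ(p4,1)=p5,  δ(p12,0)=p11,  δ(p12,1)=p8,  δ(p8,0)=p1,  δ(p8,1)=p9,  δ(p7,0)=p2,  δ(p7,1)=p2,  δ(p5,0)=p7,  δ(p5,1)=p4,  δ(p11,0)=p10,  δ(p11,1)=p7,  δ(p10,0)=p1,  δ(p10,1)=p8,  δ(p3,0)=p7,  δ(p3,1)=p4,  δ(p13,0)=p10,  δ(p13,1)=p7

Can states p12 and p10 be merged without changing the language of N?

No

Reachable states from the start: {p1,p2,p3,p4,p5,p6,p7,p8,p9,p10,p11,p12}. Unreachable: {p13} — drop them.
Initial partition by acceptance: {p8,p11} | {p1,p2,p3,p4,p5,p6,p7,p9,p10,p12}.
On input 0, block {p1,p2,p3,p4,p5,p6,p7,p9,p10,p12} splits into {p1,p2,p3,p4,p5,p6,p7,p10} and {p9,p12}.
Split {p8,p11} by δ(·,1) → {p8} and {p11}.
Refine {p1,p2,p3,p4,p5,p6,p7,p10} on symbol 1: members go to different blocks, giving {p2,p3,p4,p5,p6,p7} and {p1} and {p10}.
Split {p2,p3,p4,p5,p6,p7} by δ(·,0) → {p3,p4,p5,p6,p7} and {p2}.
On input 0, block {p3,p4,p5,p6,p7} splits into {p3,p4,p5,p6} and {p7}.
Split {p3,p4,p5,p6} by δ(·,0) → {p3,p5,p6} and {p4}.
Refine {p9,p12} on symbol 0: members go to different blocks, giving {p9} and {p12}.
Stable partition: {p8} | {p3,p5,p6} | {p9} | {p11} | {p1} | {p10} | {p2} | {p7} | {p4} | {p12} — 10 equivalence classes.
p12 and p10 end up in different blocks, so they are distinguishable. For instance, the string '0' is accepted from only p12.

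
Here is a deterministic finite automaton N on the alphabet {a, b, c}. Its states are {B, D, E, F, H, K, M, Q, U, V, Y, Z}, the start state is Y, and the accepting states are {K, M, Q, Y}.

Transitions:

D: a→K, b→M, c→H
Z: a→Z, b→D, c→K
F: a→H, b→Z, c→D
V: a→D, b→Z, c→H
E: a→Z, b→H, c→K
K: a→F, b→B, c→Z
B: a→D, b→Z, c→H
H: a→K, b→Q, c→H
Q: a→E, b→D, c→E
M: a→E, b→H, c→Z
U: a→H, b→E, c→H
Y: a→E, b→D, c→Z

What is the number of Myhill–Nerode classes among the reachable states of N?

States {U,V} cannot be reached from the start state, so discard them.
Start with accepting vs non-accepting: {K,M,Q,Y} | {B,D,E,F,H,Z}.
Split {B,D,E,F,H,Z} by δ(·,a) → {B,E,F,Z} and {D,H}.
Split {K,M,Q,Y} by δ(·,b) → {M,Q,Y} and {K}.
On input a, block {B,E,F,Z} splits into {E,Z} and {B,F}.
The partition is now stable with 5 blocks: {M,Q,Y} | {E,Z} | {D,H} | {K} | {B,F}.

5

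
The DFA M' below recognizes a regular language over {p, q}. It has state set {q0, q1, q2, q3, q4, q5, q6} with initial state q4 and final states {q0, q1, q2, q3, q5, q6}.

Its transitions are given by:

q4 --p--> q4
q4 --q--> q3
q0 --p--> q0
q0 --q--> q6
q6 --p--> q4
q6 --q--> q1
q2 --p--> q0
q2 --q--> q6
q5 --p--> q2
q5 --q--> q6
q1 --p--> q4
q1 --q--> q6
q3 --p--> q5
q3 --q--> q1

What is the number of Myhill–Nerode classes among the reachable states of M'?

3

Every state is reachable, so we keep all 7.
P0 = {q0,q1,q2,q3,q5,q6} | {q4}.
On input p, block {q0,q1,q2,q3,q5,q6} splits into {q0,q2,q3,q5} and {q1,q6}.
Stable partition: {q0,q2,q3,q5} | {q4} | {q1,q6} — 3 equivalence classes.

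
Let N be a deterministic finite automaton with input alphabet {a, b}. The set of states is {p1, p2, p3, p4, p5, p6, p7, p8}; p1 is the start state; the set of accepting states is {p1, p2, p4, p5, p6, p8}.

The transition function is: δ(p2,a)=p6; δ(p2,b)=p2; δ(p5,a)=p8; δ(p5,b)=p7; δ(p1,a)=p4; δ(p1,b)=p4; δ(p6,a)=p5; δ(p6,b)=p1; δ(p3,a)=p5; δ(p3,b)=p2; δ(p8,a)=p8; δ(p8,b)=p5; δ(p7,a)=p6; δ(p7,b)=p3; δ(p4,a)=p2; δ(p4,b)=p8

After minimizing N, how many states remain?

Every state is reachable, so we keep all 8.
Initial partition by acceptance: {p1,p2,p4,p5,p6,p8} | {p3,p7}.
On input b, block {p1,p2,p4,p5,p6,p8} splits into {p1,p2,p4,p6,p8} and {p5}.
On input a, block {p1,p2,p4,p6,p8} splits into {p1,p2,p4,p8} and {p6}.
On input a, block {p1,p2,p4,p8} splits into {p1,p4,p8} and {p2}.
Refine {p1,p4,p8} on symbol a: members go to different blocks, giving {p1,p8} and {p4}.
Split {p1,p8} by δ(·,a) → {p1} and {p8}.
Split {p3,p7} by δ(·,a) → {p3} and {p7}.
The partition is now stable with 8 blocks: {p1} | {p3} | {p5} | {p6} | {p2} | {p4} | {p8} | {p7}.

8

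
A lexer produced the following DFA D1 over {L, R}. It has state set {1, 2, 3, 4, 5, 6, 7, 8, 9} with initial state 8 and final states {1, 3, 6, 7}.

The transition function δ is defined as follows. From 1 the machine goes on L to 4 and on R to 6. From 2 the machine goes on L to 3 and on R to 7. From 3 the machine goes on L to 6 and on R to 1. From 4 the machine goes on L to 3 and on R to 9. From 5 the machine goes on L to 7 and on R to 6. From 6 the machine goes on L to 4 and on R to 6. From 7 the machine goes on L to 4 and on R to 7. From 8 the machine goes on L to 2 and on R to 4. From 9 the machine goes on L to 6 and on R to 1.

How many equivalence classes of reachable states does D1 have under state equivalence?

Reachable states from the start: {1,2,3,4,6,7,8,9}. Unreachable: {5} — drop them.
Initial partition by acceptance: {1,3,6,7} | {2,4,8,9}.
Refine {1,3,6,7} on symbol L: members go to different blocks, giving {1,6,7} and {3}.
Refine {2,4,8,9} on symbol L: members go to different blocks, giving {2,4} and {8} and {9}.
Refine {2,4} on symbol R: members go to different blocks, giving {2} and {4}.
No further refinement is possible. Final partition (6 blocks): {1,6,7} | {2} | {3} | {8} | {9} | {4}.

6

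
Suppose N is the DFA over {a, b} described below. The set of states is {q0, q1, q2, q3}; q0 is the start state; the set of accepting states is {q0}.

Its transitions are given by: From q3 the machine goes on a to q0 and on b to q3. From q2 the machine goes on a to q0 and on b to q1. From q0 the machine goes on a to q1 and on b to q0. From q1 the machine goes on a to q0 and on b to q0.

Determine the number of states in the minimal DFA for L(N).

Reachable states from the start: {q0,q1}. Unreachable: {q2,q3} — drop them.
Start with accepting vs non-accepting: {q0} | {q1}.
Stable partition: {q0} | {q1} — 2 equivalence classes.

2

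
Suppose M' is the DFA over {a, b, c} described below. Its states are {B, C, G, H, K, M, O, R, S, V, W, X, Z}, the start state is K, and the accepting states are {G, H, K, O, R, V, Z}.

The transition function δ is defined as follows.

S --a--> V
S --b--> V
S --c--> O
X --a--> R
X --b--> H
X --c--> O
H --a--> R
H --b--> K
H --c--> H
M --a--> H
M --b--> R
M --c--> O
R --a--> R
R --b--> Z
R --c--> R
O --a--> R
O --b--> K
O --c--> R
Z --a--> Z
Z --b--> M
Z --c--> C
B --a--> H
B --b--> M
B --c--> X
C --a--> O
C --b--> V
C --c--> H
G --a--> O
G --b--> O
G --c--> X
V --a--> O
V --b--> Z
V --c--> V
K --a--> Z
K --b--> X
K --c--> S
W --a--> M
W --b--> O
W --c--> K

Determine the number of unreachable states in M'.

3

No path from K leads to B, G, W; the other 10 states are all reachable.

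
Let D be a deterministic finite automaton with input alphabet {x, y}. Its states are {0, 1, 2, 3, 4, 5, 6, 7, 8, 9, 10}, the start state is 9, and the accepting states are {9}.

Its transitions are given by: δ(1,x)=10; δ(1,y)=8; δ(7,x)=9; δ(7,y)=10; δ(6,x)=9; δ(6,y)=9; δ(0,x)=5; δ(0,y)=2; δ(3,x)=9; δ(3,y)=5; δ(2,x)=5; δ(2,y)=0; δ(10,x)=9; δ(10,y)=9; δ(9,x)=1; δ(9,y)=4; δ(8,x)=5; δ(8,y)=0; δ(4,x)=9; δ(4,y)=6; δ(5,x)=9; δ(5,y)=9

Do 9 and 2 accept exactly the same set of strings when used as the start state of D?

First remove the unreachable states {3,7}; 9 states remain.
P0 = {9} | {0,1,2,4,5,6,8,10}.
On input x, block {0,1,2,4,5,6,8,10} splits into {0,1,2,8} and {4,5,6,10}.
Refine {4,5,6,10} on symbol y: members go to different blocks, giving {5,6,10} and {4}.
No further refinement is possible. Final partition (4 blocks): {9} | {0,1,2,8} | {5,6,10} | {4}.
9 and 2 end up in different blocks, so they are distinguishable. For instance, the string 'ε' is accepted from only 9.

No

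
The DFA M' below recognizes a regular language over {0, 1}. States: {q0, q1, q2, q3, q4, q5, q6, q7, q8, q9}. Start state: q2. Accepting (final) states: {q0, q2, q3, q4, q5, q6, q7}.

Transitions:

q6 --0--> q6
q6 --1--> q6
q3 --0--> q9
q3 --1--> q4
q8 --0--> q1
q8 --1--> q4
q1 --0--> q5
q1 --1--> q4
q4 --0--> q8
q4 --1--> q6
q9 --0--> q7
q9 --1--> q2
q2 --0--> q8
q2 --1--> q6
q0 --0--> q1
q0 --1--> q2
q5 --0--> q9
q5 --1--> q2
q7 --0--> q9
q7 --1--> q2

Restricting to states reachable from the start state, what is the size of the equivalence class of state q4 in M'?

2

First remove the unreachable states {q0,q3}; 8 states remain.
P0 = {q2,q4,q5,q6,q7} | {q1,q8,q9}.
Refine {q2,q4,q5,q6,q7} on symbol 0: members go to different blocks, giving {q2,q4,q5,q7} and {q6}.
Split {q2,q4,q5,q7} by δ(·,1) → {q2,q4} and {q5,q7}.
Split {q1,q8,q9} by δ(·,0) → {q1,q9} and {q8}.
Stable partition: {q2,q4} | {q1,q9} | {q6} | {q5,q7} | {q8} — 5 equivalence classes.
The equivalence class containing q4 is {q2,q4}, of size 2.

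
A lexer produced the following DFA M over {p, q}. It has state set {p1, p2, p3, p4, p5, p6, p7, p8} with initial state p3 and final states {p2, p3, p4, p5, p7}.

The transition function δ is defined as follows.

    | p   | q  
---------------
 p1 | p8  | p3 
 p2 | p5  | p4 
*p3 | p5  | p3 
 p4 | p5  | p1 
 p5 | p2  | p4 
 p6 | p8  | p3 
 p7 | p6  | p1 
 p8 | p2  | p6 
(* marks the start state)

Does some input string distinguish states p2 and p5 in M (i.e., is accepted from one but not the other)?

First remove the unreachable states {p7}; 7 states remain.
Initial partition by acceptance: {p2,p3,p4,p5} | {p1,p6,p8}.
On input q, block {p2,p3,p4,p5} splits into {p2,p3,p5} and {p4}.
Split {p2,p3,p5} by δ(·,q) → {p2,p5} and {p3}.
On input p, block {p1,p6,p8} splits into {p1,p6} and {p8}.
Stable partition: {p2,p5} | {p1,p6} | {p4} | {p3} | {p8} — 5 equivalence classes.
p2 and p5 lie in the same block of the stable partition, so they are equivalent — no string distinguishes them.

No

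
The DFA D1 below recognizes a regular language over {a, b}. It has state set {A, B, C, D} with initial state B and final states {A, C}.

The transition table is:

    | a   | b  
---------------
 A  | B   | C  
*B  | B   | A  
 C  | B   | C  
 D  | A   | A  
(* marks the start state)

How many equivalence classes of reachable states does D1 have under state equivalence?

2

States {D} cannot be reached from the start state, so discard them.
Start with accepting vs non-accepting: {A,C} | {B}.
Stable partition: {A,C} | {B} — 2 equivalence classes.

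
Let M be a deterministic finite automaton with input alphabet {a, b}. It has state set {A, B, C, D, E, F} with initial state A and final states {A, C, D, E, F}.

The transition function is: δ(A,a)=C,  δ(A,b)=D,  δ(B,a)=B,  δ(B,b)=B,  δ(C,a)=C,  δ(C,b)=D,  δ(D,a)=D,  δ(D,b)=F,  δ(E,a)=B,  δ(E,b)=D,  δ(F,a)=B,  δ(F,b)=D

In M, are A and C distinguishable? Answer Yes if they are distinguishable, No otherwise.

No

Reachable states from the start: {A,B,C,D,F}. Unreachable: {E} — drop them.
Initial partition by acceptance: {A,C,D,F} | {B}.
On input a, block {A,C,D,F} splits into {A,C,D} and {F}.
On input b, block {A,C,D} splits into {A,C} and {D}.
The partition is now stable with 4 blocks: {A,C} | {B} | {F} | {D}.
A and C lie in the same block of the stable partition, so they are equivalent — no string distinguishes them.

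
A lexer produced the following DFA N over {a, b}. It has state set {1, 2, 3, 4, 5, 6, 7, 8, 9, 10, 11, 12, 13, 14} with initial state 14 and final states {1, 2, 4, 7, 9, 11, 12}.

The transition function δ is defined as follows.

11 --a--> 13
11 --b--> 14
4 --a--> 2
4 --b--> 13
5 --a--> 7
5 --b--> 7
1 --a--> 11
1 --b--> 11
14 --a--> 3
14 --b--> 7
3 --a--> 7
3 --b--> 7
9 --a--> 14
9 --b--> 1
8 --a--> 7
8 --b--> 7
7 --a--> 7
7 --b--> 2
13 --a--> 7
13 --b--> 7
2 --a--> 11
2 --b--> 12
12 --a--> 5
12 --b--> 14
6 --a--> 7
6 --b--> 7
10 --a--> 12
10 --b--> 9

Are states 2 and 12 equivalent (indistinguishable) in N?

No

First remove the unreachable states {1,4,6,8,9,10}; 8 states remain.
Start with accepting vs non-accepting: {2,7,11,12} | {3,5,13,14}.
Split {2,7,11,12} by δ(·,a) → {2,7} and {11,12}.
Split {2,7} by δ(·,a) → {2} and {7}.
On input a, block {3,5,13,14} splits into {3,5,13} and {14}.
No further refinement is possible. Final partition (5 blocks): {2} | {3,5,13} | {11,12} | {7} | {14}.
2 and 12 end up in different blocks, so they are distinguishable. For instance, the string 'a' is accepted from only 2.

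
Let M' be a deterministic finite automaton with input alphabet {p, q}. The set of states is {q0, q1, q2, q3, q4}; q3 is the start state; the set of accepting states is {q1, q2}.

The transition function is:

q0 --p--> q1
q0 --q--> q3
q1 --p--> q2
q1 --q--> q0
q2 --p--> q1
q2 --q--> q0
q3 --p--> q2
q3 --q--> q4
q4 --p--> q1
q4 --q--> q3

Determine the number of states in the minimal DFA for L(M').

2

All states are reachable from the start state.
Start with accepting vs non-accepting: {q1,q2} | {q0,q3,q4}.
The partition is now stable with 2 blocks: {q1,q2} | {q0,q3,q4}.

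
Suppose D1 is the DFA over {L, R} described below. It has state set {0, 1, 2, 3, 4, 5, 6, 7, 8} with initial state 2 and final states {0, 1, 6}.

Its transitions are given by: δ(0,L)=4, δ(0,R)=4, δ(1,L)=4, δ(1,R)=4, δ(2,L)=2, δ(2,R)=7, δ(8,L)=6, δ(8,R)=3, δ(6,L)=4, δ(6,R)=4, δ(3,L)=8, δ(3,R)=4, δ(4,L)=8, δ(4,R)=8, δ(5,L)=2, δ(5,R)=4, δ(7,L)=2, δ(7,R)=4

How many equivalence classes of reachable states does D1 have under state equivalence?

6

Reachable states from the start: {2,3,4,6,7,8}. Unreachable: {0,1,5} — drop them.
Start with accepting vs non-accepting: {6} | {2,3,4,7,8}.
On input L, block {2,3,4,7,8} splits into {2,3,4,7} and {8}.
On input L, block {2,3,4,7} splits into {2,7} and {3,4}.
Refine {2,7} on symbol R: members go to different blocks, giving {2} and {7}.
Refine {3,4} on symbol R: members go to different blocks, giving {3} and {4}.
Stable partition: {6} | {2} | {8} | {3} | {7} | {4} — 6 equivalence classes.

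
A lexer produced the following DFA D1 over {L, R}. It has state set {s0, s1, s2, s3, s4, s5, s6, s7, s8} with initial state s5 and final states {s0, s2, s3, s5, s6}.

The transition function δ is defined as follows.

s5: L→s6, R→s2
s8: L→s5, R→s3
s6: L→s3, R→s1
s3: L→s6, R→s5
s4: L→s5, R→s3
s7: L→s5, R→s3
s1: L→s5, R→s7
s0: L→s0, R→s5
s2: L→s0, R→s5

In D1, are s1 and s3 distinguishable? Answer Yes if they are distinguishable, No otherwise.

States {s4,s8} cannot be reached from the start state, so discard them.
Start with accepting vs non-accepting: {s0,s2,s3,s5,s6} | {s1,s7}.
On input R, block {s0,s2,s3,s5,s6} splits into {s0,s2,s3,s5} and {s6}.
Refine {s0,s2,s3,s5} on symbol L: members go to different blocks, giving {s0,s2} and {s3,s5}.
Split {s1,s7} by δ(·,R) → {s1} and {s7}.
Split {s3,s5} by δ(·,R) → {s3} and {s5}.
Stable partition: {s0,s2} | {s1} | {s6} | {s3} | {s7} | {s5} — 6 equivalence classes.
s1 and s3 end up in different blocks, so they are distinguishable. For instance, the string 'ε' is accepted from only s3.

Yes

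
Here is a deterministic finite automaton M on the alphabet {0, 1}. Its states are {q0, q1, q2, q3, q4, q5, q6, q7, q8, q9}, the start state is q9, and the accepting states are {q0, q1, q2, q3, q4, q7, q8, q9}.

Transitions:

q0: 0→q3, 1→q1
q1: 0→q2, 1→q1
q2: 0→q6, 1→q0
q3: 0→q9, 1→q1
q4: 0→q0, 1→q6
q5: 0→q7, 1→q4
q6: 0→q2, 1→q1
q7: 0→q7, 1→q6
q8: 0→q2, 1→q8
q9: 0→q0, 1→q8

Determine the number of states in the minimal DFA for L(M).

Reachable states from the start: {q0,q1,q2,q3,q6,q8,q9}. Unreachable: {q4,q5,q7} — drop them.
P0 = {q0,q1,q2,q3,q8,q9} | {q6}.
On input 0, block {q0,q1,q2,q3,q8,q9} splits into {q0,q1,q3,q8,q9} and {q2}.
Refine {q0,q1,q3,q8,q9} on symbol 0: members go to different blocks, giving {q0,q3,q9} and {q1,q8}.
No further refinement is possible. Final partition (4 blocks): {q0,q3,q9} | {q6} | {q2} | {q1,q8}.

4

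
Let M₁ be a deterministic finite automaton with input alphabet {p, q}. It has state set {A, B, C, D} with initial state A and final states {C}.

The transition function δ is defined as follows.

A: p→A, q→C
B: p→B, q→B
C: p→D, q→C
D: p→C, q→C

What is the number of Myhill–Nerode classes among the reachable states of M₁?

Reachable states from the start: {A,C,D}. Unreachable: {B} — drop them.
Initial partition by acceptance: {C} | {A,D}.
Refine {A,D} on symbol p: members go to different blocks, giving {A} and {D}.
No further refinement is possible. Final partition (3 blocks): {C} | {A} | {D}.

3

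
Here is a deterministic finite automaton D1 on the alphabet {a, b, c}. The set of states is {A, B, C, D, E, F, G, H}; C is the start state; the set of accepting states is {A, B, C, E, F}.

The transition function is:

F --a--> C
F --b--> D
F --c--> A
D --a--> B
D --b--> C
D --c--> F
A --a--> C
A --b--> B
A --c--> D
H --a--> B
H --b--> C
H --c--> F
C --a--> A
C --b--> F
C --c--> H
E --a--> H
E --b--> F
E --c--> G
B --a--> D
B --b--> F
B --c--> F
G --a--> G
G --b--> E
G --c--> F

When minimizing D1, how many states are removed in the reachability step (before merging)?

BFS from C reaches {A, B, C, D, F, H}; the 2 state(s) E, G are never visited.

2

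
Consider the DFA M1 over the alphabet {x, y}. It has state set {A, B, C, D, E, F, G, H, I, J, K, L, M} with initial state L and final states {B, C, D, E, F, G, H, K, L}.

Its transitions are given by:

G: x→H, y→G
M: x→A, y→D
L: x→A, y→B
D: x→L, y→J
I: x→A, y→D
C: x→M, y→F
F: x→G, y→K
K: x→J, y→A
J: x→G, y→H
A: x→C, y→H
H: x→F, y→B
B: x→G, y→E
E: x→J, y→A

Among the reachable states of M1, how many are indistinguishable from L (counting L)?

1

First remove the unreachable states {I}; 12 states remain.
Start with accepting vs non-accepting: {B,C,D,E,F,G,H,K,L} | {A,J,M}.
Split {B,C,D,E,F,G,H,K,L} by δ(·,x) → {B,D,F,G,H} and {C,E,K,L}.
On input x, block {B,D,F,G,H} splits into {B,F,G,H} and {D}.
On input y, block {B,F,G,H} splits into {B,F} and {G,H}.
Split {A,J,M} by δ(·,x) → {A} and {J} and {M}.
On input x, block {C,E,K,L} splits into {E,K} and {C} and {L}.
Refine {G,H} on symbol x: members go to different blocks, giving {G} and {H}.
Stable partition: {B,F} | {A} | {E,K} | {D} | {G} | {J} | {M} | {C} | {L} | {H} — 10 equivalence classes.
State L belongs to the block {L}, which has 1 states.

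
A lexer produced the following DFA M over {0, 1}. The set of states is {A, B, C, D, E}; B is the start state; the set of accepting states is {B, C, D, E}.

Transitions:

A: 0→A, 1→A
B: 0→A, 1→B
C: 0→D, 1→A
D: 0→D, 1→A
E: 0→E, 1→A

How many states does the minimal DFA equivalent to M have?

First remove the unreachable states {C,D,E}; 2 states remain.
P0 = {B} | {A}.
Stable partition: {B} | {A} — 2 equivalence classes.

2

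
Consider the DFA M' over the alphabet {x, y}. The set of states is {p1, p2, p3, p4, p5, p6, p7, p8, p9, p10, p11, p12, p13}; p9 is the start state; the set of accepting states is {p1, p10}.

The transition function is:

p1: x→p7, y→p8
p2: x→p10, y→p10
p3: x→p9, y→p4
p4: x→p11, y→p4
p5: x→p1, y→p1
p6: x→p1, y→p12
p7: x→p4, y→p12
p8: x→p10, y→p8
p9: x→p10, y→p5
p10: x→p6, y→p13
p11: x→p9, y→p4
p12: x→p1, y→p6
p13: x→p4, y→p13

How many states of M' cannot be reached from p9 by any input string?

2

Starting at p9 and following transitions, the reachable set is {p1, p4, p5, p6, p7, p8, p9, p10, p11, p12, p13}. That leaves p2, p3 unreachable — 2 in total.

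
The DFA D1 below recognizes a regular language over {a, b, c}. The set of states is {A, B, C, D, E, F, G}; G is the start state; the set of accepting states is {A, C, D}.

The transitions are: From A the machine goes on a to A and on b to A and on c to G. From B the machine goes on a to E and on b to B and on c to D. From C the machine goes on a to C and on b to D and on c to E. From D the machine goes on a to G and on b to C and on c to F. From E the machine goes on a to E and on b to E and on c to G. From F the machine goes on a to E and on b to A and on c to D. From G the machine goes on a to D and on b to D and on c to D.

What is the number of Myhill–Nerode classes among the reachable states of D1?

6

Reachable states from the start: {A,C,D,E,F,G}. Unreachable: {B} — drop them.
P0 = {A,C,D} | {E,F,G}.
On input a, block {A,C,D} splits into {A,C} and {D}.
On input b, block {A,C} splits into {A} and {C}.
On input a, block {E,F,G} splits into {E,F} and {G}.
Refine {E,F} on symbol b: members go to different blocks, giving {E} and {F}.
Stable partition: {A} | {E} | {D} | {C} | {G} | {F} — 6 equivalence classes.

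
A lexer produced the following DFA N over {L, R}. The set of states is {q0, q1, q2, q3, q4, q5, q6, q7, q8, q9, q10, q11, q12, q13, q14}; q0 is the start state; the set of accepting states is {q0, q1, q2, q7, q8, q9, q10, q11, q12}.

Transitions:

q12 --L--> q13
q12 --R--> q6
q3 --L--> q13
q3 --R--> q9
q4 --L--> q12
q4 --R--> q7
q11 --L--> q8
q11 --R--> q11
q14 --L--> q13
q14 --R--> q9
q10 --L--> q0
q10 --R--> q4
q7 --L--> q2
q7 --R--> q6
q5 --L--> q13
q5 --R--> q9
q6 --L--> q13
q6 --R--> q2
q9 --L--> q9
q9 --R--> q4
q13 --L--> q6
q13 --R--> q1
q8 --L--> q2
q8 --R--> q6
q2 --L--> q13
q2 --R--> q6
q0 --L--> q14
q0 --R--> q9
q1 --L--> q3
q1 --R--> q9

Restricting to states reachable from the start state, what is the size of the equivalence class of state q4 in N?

States {q5,q8,q10,q11} cannot be reached from the start state, so discard them.
P0 = {q0,q1,q2,q7,q9,q12} | {q3,q4,q6,q13,q14}.
Split {q0,q1,q2,q7,q9,q12} by δ(·,L) → {q0,q1,q2,q12} and {q7,q9}.
Split {q0,q1,q2,q12} by δ(·,R) → {q0,q1} and {q2,q12}.
Refine {q3,q4,q6,q13,q14} on symbol L: members go to different blocks, giving {q3,q6,q13,q14} and {q4}.
Split {q3,q6,q13,q14} by δ(·,R) → {q3,q14} and {q6} and {q13}.
Split {q7,q9} by δ(·,L) → {q7} and {q9}.
No further refinement is possible. Final partition (8 blocks): {q0,q1} | {q3,q14} | {q7} | {q2,q12} | {q4} | {q6} | {q13} | {q9}.
State q4 belongs to the block {q4}, which has 1 states.

1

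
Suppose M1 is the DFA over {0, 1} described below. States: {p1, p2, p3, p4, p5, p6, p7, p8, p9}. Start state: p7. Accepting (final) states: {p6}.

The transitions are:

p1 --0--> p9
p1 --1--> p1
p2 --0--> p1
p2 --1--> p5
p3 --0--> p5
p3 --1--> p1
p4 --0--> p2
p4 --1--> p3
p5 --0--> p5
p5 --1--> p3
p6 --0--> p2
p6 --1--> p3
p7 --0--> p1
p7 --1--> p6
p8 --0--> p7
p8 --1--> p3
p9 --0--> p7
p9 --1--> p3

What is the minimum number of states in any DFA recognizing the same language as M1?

7

First remove the unreachable states {p4,p8}; 7 states remain.
P0 = {p6} | {p1,p2,p3,p5,p7,p9}.
Refine {p1,p2,p3,p5,p7,p9} on symbol 1: members go to different blocks, giving {p1,p2,p3,p5,p9} and {p7}.
Split {p1,p2,p3,p5,p9} by δ(·,0) → {p1,p2,p3,p5} and {p9}.
Refine {p1,p2,p3,p5} on symbol 0: members go to different blocks, giving {p2,p3,p5} and {p1}.
Refine {p2,p3,p5} on symbol 0: members go to different blocks, giving {p3,p5} and {p2}.
Refine {p3,p5} on symbol 1: members go to different blocks, giving {p3} and {p5}.
No further refinement is possible. Final partition (7 blocks): {p6} | {p3} | {p7} | {p9} | {p1} | {p2} | {p5}.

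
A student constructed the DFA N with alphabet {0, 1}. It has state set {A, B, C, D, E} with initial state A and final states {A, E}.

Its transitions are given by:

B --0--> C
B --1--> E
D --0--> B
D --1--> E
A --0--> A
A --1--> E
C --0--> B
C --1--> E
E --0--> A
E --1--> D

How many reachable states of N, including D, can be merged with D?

3

All states are reachable from the start state.
Initial partition by acceptance: {A,E} | {B,C,D}.
On input 1, block {A,E} splits into {A} and {E}.
Stable partition: {A} | {B,C,D} | {E} — 3 equivalence classes.
State D belongs to the block {B,C,D}, which has 3 states.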